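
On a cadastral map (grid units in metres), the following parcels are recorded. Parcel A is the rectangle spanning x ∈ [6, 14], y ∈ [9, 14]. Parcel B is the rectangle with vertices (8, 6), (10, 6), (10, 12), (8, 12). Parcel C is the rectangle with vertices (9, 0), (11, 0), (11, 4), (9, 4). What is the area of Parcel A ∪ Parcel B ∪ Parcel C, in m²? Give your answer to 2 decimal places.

54.00

By inclusion–exclusion:
Individual areas: |Parcel A| = 40, |Parcel B| = 12, |Parcel C| = 8.
|Parcel A∩Parcel B|: x∈[8,10], y∈[9,12] → 2·3 = 6.
|Parcel A∩Parcel C| = 0 (no overlap).
|Parcel B∩Parcel C| = 0 (no overlap).
|Parcel A∩Parcel B∩Parcel C| = 0.
|Parcel A ∪ Parcel B ∪ Parcel C| = 60 − 6 + 0 = 54.00.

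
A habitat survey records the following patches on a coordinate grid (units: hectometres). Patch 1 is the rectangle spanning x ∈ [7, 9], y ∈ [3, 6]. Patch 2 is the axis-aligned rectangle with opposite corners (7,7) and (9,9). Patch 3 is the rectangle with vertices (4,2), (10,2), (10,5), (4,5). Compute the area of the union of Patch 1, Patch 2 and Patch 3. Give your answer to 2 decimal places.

24.00

By inclusion–exclusion:
Individual areas: |Patch 1| = 6, |Patch 2| = 4, |Patch 3| = 18.
|Patch 1∩Patch 2| = 0 (no overlap).
|Patch 1∩Patch 3|: x∈[7,9], y∈[3,5] → 2·2 = 4.
|Patch 2∩Patch 3| = 0 (no overlap).
|Patch 1∩Patch 2∩Patch 3| = 0.
|Patch 1 ∪ Patch 2 ∪ Patch 3| = 28 − 4 + 0 = 24.00.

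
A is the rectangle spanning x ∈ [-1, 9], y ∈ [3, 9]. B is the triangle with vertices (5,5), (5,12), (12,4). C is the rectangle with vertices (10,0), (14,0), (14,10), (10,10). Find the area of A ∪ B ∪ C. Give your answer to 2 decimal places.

By inclusion–exclusion:
Individual areas: |A| = 60, |B| = 24.5, |C| = 40.
|A∩B| = 16.0625.
|A∩C| = 0 (no overlap).
|B∩C| = 2.
|A∩B∩C| = 0.
|A ∪ B ∪ C| = 124.5 − 18.0625 + 0 = 106.44.

106.44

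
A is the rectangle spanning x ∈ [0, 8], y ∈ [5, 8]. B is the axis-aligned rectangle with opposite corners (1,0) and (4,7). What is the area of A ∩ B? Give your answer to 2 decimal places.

|A∩B|: x∈[1,4], y∈[5,7] → 3·2 = 6.

6.00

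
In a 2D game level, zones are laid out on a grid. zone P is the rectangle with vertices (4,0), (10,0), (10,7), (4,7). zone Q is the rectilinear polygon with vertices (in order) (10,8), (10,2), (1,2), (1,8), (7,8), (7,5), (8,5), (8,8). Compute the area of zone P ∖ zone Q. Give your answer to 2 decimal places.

14.00

|zone P| = 42, |zone P∩zone Q| = 28.
|zone P ∖ zone Q| = |zone P| − |zone P∩zone Q| = 42 − 28 = 14.00.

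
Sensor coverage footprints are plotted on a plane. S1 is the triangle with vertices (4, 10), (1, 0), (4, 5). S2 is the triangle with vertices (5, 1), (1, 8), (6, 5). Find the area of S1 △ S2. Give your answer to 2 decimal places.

|S1| = 7.5, |S2| = 11.5, |S1∩S2| = 2.5936.
|S1 △ S2| = |S1| + |S2| − 2·|S1∩S2| = 7.5 + 11.5 − 5.1873 = 13.81.

13.81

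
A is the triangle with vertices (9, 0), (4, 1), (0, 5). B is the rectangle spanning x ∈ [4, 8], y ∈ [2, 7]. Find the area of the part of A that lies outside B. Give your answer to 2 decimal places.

7.46

|A| = 8, |A∩B| = 0.5444.
|A ∖ B| = |A| − |A∩B| = 8 − 0.5444 = 7.46.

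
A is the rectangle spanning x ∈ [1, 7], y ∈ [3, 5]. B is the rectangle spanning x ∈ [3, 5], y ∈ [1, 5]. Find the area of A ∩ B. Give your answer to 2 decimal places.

4.00

|A∩B|: x∈[3,5], y∈[3,5] → 2·2 = 4.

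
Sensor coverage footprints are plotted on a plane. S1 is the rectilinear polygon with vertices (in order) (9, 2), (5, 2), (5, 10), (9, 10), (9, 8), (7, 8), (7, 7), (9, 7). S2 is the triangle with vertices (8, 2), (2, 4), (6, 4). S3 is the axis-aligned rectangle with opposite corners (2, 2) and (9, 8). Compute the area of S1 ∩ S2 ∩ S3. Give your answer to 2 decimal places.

The intersection is the polygon with vertices (6,4), (8,2), (5,3), (5,4).
By the shoelace formula its area is 2.50.

2.50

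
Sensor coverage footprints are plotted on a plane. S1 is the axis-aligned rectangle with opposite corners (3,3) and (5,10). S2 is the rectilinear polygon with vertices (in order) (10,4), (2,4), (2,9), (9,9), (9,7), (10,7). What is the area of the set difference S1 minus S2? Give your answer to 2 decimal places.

4.00

|S1| = 14, |S1∩S2| = 10.
|S1 ∖ S2| = |S1| − |S1∩S2| = 14 − 10 = 4.00.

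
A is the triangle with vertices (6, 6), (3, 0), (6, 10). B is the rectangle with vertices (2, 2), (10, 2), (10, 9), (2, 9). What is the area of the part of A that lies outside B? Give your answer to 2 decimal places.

|A| = 6, |A∩B| = 5.45.
|A ∖ B| = |A| − |A∩B| = 6 − 5.45 = 0.55.

0.55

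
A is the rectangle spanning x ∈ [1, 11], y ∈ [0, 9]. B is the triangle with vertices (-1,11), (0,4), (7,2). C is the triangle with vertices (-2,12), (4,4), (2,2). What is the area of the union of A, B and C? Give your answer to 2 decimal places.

99.22

By inclusion–exclusion:
Individual areas: |A| = 90, |B| = 23.5, |C| = 14.
|A∩B| = 15.1071.
|A∩C| = 8.75.
|B∩C| = 11.922.
|A∩B∩C| = 7.4955.
|A ∪ B ∪ C| = 127.5 − 35.7791 + 7.4955 = 99.22.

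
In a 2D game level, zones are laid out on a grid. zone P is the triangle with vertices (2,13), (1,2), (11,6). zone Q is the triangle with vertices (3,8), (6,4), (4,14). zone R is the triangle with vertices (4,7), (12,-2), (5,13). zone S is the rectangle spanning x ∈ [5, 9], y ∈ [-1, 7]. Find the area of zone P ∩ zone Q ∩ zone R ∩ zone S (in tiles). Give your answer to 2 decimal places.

0.86

The intersection is the polygon with vertices (5,5.875), (5,7), (5.4,7), (5.806,4.968).
By the shoelace formula its area is 0.86.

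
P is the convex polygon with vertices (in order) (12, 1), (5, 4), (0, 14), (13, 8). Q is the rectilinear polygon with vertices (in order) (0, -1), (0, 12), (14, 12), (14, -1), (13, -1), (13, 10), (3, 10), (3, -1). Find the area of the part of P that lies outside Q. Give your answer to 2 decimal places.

|P| = 76, |P∩Q| = 11.
|P ∖ Q| = |P| − |P∩Q| = 76 − 11 = 65.00.

65.00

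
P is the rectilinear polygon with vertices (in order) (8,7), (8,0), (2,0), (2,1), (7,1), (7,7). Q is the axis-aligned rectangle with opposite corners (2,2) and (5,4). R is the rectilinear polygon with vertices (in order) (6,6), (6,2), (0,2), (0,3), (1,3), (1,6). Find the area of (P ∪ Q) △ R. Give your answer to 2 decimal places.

27.00

|P ∪ Q| = 18.
|(P ∪ Q) ∩ R| = 6.
|(P ∪ Q) △ R| = 18 + 21 − 12 = 27.00.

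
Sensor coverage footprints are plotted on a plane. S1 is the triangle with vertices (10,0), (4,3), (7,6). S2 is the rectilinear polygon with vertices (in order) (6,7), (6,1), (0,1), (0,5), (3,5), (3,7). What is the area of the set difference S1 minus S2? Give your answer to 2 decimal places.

10.50

|S1| = 13.5, |S1∩S2| = 3.
|S1 ∖ S2| = |S1| − |S1∩S2| = 13.5 − 3 = 10.50.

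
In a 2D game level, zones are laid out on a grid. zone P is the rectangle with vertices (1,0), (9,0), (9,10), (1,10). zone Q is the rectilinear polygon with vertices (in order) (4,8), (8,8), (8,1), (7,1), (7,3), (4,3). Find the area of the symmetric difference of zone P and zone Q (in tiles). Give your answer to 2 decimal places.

58.00

|zone P| = 80, |zone Q| = 22, |zone P∩zone Q| = 22.
|zone P △ zone Q| = |zone P| + |zone Q| − 2·|zone P∩zone Q| = 80 + 22 − 44 = 58.00.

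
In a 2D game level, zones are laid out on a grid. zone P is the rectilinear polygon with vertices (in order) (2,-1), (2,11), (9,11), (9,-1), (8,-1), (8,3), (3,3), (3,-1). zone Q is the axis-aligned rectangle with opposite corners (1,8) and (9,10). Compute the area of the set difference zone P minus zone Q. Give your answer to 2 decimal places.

50.00

|zone P| = 64, |zone P∩zone Q| = 14.
|zone P ∖ zone Q| = |zone P| − |zone P∩zone Q| = 64 − 14 = 50.00.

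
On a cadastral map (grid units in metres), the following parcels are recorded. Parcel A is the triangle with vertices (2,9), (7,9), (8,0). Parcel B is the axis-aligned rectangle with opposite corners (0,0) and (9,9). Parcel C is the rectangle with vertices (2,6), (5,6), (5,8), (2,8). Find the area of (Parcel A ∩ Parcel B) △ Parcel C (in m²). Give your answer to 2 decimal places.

|Parcel A ∩ Parcel B| = 22.5.
|(Parcel A ∩ Parcel B) ∩ Parcel C| = 3.3333.
|(Parcel A ∩ Parcel B) △ Parcel C| = 22.5 + 6 − 6.6667 = 21.83.

21.83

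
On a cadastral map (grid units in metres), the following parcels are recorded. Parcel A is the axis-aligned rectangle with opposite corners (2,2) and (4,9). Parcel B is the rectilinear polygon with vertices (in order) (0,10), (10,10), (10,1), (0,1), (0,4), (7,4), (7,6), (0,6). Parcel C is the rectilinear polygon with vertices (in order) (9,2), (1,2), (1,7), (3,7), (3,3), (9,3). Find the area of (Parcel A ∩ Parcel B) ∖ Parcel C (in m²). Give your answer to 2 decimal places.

|Parcel A ∩ Parcel B| = 10.
|(Parcel A ∩ Parcel B) ∩ Parcel C| = 4.
|(Parcel A ∩ Parcel B) ∖ Parcel C| = 10 − 4 = 6.00.

6.00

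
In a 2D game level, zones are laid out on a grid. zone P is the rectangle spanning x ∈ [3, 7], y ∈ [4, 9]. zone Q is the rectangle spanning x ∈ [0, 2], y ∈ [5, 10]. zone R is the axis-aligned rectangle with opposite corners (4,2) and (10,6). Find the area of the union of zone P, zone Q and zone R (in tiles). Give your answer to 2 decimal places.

By inclusion–exclusion:
Individual areas: |zone P| = 20, |zone Q| = 10, |zone R| = 24.
|zone P∩zone Q| = 0 (no overlap).
|zone P∩zone R|: x∈[4,7], y∈[4,6] → 3·2 = 6.
|zone Q∩zone R| = 0 (no overlap).
|zone P∩zone Q∩zone R| = 0.
|zone P ∪ zone Q ∪ zone R| = 54 − 6 + 0 = 48.00.

48.00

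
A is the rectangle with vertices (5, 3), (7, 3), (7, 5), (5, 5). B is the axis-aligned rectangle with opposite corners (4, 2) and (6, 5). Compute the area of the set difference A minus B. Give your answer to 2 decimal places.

|A∩B|: x∈[5,6], y∈[3,5] → 1·2 = 2.
|A| = 4.
|A ∖ B| = |A| − |A∩B| = 4 − 2 = 2.00.

2.00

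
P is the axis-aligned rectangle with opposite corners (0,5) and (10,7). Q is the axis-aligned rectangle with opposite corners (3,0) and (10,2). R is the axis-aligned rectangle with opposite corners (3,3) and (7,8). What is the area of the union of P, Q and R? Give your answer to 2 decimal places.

By inclusion–exclusion:
Individual areas: |P| = 20, |Q| = 14, |R| = 20.
|P∩Q| = 0 (no overlap).
|P∩R|: x∈[3,7], y∈[5,7] → 4·2 = 8.
|Q∩R| = 0 (no overlap).
|P∩Q∩R| = 0.
|P ∪ Q ∪ R| = 54 − 8 + 0 = 46.00.

46.00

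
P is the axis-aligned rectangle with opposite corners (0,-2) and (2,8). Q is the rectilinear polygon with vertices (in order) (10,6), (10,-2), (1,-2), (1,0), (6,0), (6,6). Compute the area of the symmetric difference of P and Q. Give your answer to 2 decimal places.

58.00

|P| = 20, |Q| = 42, |P∩Q| = 2.
|P △ Q| = |P| + |Q| − 2·|P∩Q| = 20 + 42 − 4 = 58.00.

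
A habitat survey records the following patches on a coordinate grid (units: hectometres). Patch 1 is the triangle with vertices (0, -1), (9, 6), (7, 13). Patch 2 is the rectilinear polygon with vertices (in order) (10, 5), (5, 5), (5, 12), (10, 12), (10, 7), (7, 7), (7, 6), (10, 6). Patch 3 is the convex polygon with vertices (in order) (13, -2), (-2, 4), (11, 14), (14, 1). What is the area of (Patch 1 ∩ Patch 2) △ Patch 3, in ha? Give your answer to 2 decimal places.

110.62

|Patch 1 ∩ Patch 2| = 18.1071.
|(Patch 1 ∩ Patch 2) ∩ Patch 3| = 16.2424.
|(Patch 1 ∩ Patch 2) △ Patch 3| = 18.1071 + 125 − 32.4848 = 110.62.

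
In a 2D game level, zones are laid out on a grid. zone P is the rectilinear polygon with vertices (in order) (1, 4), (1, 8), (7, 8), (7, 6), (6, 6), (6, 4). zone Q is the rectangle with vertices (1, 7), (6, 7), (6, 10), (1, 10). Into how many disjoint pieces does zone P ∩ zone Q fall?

1

zone P ∩ zone Q is a single connected region.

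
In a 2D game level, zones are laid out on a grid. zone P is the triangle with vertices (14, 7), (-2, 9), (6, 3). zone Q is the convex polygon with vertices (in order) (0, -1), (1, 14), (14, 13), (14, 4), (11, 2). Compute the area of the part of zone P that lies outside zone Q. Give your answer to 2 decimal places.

|zone P| = 40, |zone P∩zone Q| = 37.9011.
|zone P ∖ zone Q| = |zone P| − |zone P∩zone Q| = 40 − 37.9011 = 2.10.

2.10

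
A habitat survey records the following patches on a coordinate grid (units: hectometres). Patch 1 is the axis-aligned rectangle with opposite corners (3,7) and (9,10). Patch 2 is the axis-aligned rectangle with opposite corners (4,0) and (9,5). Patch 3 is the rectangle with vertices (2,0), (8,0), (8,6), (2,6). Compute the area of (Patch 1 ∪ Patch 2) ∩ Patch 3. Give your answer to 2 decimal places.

20.00

The region (Patch 1 ∪ Patch 2) ∩ Patch 3 is the polygon with vertices (4,5), (8,5), (8,0), (4,0).
By the shoelace formula its area is 20.00.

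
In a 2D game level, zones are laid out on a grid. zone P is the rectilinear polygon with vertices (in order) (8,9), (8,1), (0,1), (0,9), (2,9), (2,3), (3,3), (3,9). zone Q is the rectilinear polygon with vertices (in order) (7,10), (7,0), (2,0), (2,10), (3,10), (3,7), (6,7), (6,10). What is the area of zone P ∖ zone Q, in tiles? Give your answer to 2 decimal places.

30.00

|zone P| = 58, |zone P∩zone Q| = 28.
|zone P ∖ zone Q| = |zone P| − |zone P∩zone Q| = 58 − 28 = 30.00.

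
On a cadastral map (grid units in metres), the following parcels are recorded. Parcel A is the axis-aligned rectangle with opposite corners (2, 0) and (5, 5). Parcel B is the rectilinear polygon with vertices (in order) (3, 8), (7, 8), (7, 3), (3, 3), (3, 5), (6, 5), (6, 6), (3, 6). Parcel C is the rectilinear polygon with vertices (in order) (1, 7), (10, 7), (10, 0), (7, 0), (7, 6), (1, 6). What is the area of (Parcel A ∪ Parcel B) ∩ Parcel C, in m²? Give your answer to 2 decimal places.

|Parcel A ∪ Parcel B| = 28.
|(Parcel A ∪ Parcel B) ∩ Parcel C| = 4.00.

4.00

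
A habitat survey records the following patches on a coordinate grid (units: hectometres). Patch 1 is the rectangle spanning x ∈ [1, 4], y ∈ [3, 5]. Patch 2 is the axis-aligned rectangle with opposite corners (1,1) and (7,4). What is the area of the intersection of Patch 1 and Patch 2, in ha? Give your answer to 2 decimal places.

3.00

|Patch 1∩Patch 2|: x∈[1,4], y∈[3,4] → 3·1 = 3.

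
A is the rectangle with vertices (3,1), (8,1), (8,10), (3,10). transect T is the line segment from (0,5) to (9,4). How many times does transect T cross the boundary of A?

The segment meets the boundary at (8,4.111), (3,4.667).

2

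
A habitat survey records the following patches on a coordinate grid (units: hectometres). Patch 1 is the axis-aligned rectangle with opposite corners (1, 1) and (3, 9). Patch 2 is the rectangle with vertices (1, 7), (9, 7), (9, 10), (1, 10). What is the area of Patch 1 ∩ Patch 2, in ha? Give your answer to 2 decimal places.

4.00

|Patch 1∩Patch 2|: x∈[1,3], y∈[7,9] → 2·2 = 4.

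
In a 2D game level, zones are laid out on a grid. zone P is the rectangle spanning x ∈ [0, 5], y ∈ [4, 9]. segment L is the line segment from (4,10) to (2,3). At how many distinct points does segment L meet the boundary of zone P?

The segment meets the boundary at (2.286,4), (3.714,9).

2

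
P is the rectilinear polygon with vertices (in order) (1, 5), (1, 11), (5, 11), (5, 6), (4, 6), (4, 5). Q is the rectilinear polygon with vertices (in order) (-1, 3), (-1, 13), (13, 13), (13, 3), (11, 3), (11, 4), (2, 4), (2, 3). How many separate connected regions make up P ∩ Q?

P ∩ Q is a single connected region.

1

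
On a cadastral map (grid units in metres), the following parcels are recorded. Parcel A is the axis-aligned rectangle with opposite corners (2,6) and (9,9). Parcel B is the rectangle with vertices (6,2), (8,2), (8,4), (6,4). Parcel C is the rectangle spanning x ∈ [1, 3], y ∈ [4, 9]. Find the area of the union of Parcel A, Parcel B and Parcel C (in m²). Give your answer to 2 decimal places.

By inclusion–exclusion:
Individual areas: |Parcel A| = 21, |Parcel B| = 4, |Parcel C| = 10.
|Parcel A∩Parcel B| = 0 (no overlap).
|Parcel A∩Parcel C|: x∈[2,3], y∈[6,9] → 1·3 = 3.
|Parcel B∩Parcel C| = 0 (no overlap).
|Parcel A∩Parcel B∩Parcel C| = 0.
|Parcel A ∪ Parcel B ∪ Parcel C| = 35 − 3 + 0 = 32.00.

32.00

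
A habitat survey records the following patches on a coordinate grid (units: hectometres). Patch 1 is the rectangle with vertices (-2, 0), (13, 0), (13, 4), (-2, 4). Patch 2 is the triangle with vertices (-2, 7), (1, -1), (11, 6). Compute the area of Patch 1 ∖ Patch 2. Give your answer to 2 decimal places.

|Patch 1| = 60, |Patch 1∩Patch 2| = 21.6429.
|Patch 1 ∖ Patch 2| = |Patch 1| − |Patch 1∩Patch 2| = 60 − 21.6429 = 38.36.

38.36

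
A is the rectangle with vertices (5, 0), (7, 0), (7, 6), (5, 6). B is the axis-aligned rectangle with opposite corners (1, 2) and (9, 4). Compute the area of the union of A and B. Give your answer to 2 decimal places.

By inclusion–exclusion:
Individual areas: |A| = 12, |B| = 16.
|A∩B|: x∈[5,7], y∈[2,4] → 2·2 = 4.
|A ∪ B| = 28 − 4 = 24.00.

24.00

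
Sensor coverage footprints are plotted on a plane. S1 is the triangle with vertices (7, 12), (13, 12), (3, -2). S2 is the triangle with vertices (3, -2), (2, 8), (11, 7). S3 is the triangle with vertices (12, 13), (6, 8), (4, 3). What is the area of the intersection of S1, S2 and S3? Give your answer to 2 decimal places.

The intersection is the polygon with vertices (5.5,6.75), (5.83,7.574), (7.51,7.388), (4.667,3.833).
By the shoelace formula its area is 3.39.

3.39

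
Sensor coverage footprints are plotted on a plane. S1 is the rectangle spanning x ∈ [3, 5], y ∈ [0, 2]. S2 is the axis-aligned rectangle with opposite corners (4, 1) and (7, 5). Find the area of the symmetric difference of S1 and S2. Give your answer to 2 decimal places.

|S1∩S2|: x∈[4,5], y∈[1,2] → 1·1 = 1.
|S1 △ S2| = |S1| + |S2| − 2·|S1∩S2| = 4 + 12 − 2 = 14.00.

14.00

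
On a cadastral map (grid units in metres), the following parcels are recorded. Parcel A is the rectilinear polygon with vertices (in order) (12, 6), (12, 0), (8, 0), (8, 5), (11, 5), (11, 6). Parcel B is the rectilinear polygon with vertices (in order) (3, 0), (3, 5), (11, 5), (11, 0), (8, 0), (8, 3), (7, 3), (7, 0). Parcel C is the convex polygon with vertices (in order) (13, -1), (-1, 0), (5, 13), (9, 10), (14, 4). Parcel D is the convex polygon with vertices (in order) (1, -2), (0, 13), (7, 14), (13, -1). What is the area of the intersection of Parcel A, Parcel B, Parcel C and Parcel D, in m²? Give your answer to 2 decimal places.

The intersection is the polygon with vertices (8,5), (10.6,5), (11,4), (11,0), (8,0), (8,3).
By the shoelace formula its area is 14.80.

14.80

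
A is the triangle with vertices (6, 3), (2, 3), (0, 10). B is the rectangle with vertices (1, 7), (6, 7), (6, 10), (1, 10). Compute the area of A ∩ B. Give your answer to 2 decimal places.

The intersection is the polygon with vertices (2.571,7), (1,7), (1,8.833).
By the shoelace formula its area is 1.44.

1.44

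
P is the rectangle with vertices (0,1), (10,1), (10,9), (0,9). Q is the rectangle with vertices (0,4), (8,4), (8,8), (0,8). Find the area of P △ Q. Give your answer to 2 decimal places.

|P∩Q|: x∈[0,8], y∈[4,8] → 8·4 = 32.
|P △ Q| = |P| + |Q| − 2·|P∩Q| = 80 + 32 − 64 = 48.00.

48.00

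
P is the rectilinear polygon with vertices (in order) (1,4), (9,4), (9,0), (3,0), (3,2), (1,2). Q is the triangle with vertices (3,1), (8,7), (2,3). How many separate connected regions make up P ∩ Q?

1

P ∩ Q is a single connected region.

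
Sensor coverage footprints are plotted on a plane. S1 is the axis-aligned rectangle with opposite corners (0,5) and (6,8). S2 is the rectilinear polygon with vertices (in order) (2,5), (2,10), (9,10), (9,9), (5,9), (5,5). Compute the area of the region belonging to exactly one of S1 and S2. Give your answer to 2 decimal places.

19.00

|S1| = 18, |S2| = 19, |S1∩S2| = 9.
|S1 △ S2| = |S1| + |S2| − 2·|S1∩S2| = 18 + 19 − 18 = 19.00.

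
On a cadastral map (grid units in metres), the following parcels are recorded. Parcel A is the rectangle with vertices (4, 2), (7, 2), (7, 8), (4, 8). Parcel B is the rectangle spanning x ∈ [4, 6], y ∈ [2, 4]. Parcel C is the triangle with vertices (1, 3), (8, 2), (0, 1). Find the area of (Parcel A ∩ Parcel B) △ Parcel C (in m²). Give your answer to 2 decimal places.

9.79

|Parcel A ∩ Parcel B| = 4.
|(Parcel A ∩ Parcel B) ∩ Parcel C| = 0.8571.
|(Parcel A ∩ Parcel B) △ Parcel C| = 4 + 7.5 − 1.7143 = 9.79.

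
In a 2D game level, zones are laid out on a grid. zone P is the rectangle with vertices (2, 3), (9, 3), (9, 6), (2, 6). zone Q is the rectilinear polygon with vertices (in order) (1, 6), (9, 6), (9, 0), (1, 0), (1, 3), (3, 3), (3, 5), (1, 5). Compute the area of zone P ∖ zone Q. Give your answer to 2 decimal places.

|zone P| = 21, |zone P∩zone Q| = 19.
|zone P ∖ zone Q| = |zone P| − |zone P∩zone Q| = 21 − 19 = 2.00.

2.00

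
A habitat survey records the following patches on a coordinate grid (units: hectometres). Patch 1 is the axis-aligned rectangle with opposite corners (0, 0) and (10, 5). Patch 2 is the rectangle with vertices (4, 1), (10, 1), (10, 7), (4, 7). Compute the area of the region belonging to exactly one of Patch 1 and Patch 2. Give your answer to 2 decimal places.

38.00

|Patch 1∩Patch 2|: x∈[4,10], y∈[1,5] → 6·4 = 24.
|Patch 1 △ Patch 2| = |Patch 1| + |Patch 2| − 2·|Patch 1∩Patch 2| = 50 + 36 − 48 = 38.00.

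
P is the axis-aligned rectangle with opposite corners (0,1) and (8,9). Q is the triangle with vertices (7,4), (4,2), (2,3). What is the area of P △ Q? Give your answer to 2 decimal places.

|P| = 64, |Q| = 3.5, |P∩Q| = 3.5.
|P △ Q| = |P| + |Q| − 2·|P∩Q| = 64 + 3.5 − 7 = 60.50.

60.50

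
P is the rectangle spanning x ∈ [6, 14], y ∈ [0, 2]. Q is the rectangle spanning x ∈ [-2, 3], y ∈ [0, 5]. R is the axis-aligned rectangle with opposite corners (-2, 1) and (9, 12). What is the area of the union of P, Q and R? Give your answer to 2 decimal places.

By inclusion–exclusion:
Individual areas: |P| = 16, |Q| = 25, |R| = 121.
|P∩Q| = 0 (no overlap).
|P∩R|: x∈[6,9], y∈[1,2] → 3·1 = 3.
|Q∩R|: x∈[-2,3], y∈[1,5] → 5·4 = 20.
|P∩Q∩R| = 0.
|P ∪ Q ∪ R| = 162 − 23 + 0 = 139.00.

139.00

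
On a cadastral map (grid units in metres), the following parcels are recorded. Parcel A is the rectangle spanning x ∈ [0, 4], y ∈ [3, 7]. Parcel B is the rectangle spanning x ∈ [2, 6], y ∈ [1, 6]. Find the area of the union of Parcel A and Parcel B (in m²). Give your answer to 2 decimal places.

By inclusion–exclusion:
Individual areas: |Parcel A| = 16, |Parcel B| = 20.
|Parcel A∩Parcel B|: x∈[2,4], y∈[3,6] → 2·3 = 6.
|Parcel A ∪ Parcel B| = 36 − 6 = 30.00.

30.00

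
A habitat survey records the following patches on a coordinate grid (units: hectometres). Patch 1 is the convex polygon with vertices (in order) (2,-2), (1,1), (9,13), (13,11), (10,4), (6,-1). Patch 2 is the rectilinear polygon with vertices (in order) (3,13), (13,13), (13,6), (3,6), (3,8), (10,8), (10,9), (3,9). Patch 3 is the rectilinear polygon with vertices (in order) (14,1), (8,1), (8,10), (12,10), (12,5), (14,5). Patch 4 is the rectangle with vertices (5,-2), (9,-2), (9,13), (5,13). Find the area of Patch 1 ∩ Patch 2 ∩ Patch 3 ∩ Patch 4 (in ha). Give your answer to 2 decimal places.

3.00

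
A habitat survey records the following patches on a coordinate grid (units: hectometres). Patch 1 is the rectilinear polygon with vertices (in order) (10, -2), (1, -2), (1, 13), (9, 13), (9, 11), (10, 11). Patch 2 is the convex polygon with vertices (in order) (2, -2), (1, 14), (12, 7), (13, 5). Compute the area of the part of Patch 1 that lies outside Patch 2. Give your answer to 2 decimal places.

43.89

|Patch 1| = 133, |Patch 1∩Patch 2| = 89.1092.
|Patch 1 ∖ Patch 2| = |Patch 1| − |Patch 1∩Patch 2| = 133 − 89.1092 = 43.89.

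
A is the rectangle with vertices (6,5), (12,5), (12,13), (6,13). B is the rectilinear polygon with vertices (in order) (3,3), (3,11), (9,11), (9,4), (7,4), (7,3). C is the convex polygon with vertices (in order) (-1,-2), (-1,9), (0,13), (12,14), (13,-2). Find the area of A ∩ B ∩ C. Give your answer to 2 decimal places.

18.00

The intersection is the polygon with vertices (6,11), (9,11), (9,5), (6,5).
By the shoelace formula its area is 18.00.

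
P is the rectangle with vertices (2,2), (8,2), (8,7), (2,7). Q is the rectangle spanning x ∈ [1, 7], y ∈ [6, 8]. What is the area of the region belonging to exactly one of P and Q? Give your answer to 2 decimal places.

|P∩Q|: x∈[2,7], y∈[6,7] → 5·1 = 5.
|P △ Q| = |P| + |Q| − 2·|P∩Q| = 30 + 12 − 10 = 32.00.

32.00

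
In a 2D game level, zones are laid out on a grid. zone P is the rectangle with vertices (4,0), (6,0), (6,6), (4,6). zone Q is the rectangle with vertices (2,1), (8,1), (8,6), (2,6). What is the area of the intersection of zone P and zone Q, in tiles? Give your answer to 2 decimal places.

10.00

|zone P∩zone Q|: x∈[4,6], y∈[1,6] → 2·5 = 10.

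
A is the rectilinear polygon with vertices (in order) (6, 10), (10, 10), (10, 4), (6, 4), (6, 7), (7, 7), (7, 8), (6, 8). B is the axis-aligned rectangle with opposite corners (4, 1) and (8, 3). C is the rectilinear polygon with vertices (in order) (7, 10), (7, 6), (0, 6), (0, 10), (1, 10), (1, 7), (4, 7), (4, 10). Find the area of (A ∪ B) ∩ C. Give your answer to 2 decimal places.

3.00

|A ∪ B| = 31.
|(A ∪ B) ∩ C| = 3.00.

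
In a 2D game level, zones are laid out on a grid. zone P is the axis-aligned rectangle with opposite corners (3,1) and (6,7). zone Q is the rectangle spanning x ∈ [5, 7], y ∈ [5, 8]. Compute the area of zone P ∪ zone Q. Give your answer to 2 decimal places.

22.00

By inclusion–exclusion:
Individual areas: |zone P| = 18, |zone Q| = 6.
|zone P∩zone Q|: x∈[5,6], y∈[5,7] → 1·2 = 2.
|zone P ∪ zone Q| = 24 − 2 = 22.00.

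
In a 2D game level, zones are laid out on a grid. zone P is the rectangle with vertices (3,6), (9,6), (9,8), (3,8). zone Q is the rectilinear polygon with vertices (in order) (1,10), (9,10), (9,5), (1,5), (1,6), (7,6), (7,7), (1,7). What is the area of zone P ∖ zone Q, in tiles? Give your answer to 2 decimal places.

4.00

|zone P| = 12, |zone P∩zone Q| = 8.
|zone P ∖ zone Q| = |zone P| − |zone P∩zone Q| = 12 − 8 = 4.00.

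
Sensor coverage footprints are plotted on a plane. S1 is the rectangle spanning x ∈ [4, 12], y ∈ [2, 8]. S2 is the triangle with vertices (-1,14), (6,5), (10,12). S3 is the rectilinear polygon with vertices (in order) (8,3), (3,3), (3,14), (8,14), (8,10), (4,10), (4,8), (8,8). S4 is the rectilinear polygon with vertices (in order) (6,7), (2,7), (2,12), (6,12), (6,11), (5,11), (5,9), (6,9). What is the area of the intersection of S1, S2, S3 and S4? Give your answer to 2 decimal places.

1.87

The intersection is the polygon with vertices (4,7.571), (4,8), (6,8), (6,7), (4.444,7).
By the shoelace formula its area is 1.87.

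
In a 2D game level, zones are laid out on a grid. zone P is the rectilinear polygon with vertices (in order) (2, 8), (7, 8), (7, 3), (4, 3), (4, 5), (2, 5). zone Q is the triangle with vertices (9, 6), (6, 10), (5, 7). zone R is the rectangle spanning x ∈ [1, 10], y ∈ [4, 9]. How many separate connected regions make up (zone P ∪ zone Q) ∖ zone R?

2

(zone P ∪ zone Q) ∖ zone R splits into 2 disjoint pieces (area 0.5417, area 3).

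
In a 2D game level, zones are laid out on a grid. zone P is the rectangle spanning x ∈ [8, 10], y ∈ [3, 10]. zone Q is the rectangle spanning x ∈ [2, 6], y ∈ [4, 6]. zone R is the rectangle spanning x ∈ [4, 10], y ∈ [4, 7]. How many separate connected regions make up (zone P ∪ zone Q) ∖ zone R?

(zone P ∪ zone Q) ∖ zone R splits into 3 disjoint pieces (area 2, area 6, area 4).

3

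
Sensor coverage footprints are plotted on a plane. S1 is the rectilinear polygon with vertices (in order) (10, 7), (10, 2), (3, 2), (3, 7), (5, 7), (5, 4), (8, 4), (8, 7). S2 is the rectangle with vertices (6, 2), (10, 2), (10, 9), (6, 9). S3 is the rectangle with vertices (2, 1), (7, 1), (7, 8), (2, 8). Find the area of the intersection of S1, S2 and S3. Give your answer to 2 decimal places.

The intersection is the polygon with vertices (6,2), (6,4), (7,4), (7,2).
By the shoelace formula its area is 2.00.

2.00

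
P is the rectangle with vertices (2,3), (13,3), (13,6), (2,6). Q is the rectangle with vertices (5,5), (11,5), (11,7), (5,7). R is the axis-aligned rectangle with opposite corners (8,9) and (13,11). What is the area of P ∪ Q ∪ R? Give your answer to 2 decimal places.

By inclusion–exclusion:
Individual areas: |P| = 33, |Q| = 12, |R| = 10.
|P∩Q|: x∈[5,11], y∈[5,6] → 6·1 = 6.
|P∩R| = 0 (no overlap).
|Q∩R| = 0 (no overlap).
|P∩Q∩R| = 0.
|P ∪ Q ∪ R| = 55 − 6 + 0 = 49.00.

49.00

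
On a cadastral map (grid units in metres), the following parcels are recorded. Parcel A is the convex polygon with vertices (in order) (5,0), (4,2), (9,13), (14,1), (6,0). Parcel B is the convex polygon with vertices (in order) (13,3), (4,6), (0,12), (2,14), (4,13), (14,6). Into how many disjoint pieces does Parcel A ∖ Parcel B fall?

Parcel A ∖ Parcel B splits into 2 disjoint pieces (area 34.5273, area 5.715).

2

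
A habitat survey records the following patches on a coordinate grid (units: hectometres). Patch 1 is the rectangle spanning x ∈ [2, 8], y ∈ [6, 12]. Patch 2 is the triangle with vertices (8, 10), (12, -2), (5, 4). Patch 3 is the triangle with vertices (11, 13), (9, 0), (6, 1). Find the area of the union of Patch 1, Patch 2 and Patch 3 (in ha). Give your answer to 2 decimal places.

71.14

By inclusion–exclusion:
Individual areas: |Patch 1| = 36, |Patch 2| = 30, |Patch 3| = 20.5.
|Patch 1∩Patch 2| = 4.
|Patch 1∩Patch 3| = 0.
|Patch 2∩Patch 3| = 11.3569.
|Patch 1∩Patch 2∩Patch 3| = 0.
|Patch 1 ∪ Patch 2 ∪ Patch 3| = 86.5 − 15.3569 + 0 = 71.14.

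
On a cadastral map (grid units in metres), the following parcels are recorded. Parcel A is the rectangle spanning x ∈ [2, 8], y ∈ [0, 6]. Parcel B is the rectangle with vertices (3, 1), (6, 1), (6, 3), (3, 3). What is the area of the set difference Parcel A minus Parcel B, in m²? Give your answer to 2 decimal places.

30.00

|Parcel A∩Parcel B|: x∈[3,6], y∈[1,3] → 3·2 = 6.
|Parcel A| = 36.
|Parcel A ∖ Parcel B| = |Parcel A| − |Parcel A∩Parcel B| = 36 − 6 = 30.00.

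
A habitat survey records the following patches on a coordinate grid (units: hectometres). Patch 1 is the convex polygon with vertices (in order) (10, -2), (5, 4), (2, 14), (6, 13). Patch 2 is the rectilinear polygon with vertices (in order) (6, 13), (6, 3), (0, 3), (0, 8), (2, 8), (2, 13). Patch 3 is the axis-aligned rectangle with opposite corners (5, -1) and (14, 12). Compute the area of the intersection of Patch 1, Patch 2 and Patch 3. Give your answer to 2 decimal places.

8.58

The intersection is the polygon with vertices (6,3), (5.833,3), (5,4), (5,12), (6,12).
By the shoelace formula its area is 8.58.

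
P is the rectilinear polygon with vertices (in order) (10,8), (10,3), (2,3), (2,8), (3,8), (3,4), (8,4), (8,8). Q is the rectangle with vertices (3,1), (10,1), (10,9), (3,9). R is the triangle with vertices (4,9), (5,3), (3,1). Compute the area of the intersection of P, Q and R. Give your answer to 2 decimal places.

The intersection is the polygon with vertices (3.25,3), (3.375,4), (4.833,4), (5,3).
By the shoelace formula its area is 1.60.

1.60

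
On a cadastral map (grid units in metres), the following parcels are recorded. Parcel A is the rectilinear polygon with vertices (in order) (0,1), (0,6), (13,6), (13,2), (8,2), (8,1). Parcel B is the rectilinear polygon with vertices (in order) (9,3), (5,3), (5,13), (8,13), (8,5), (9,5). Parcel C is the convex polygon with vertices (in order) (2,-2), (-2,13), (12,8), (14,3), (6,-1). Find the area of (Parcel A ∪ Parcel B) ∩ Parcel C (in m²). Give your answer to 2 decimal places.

68.89

|Parcel A ∪ Parcel B| = 81.
|(Parcel A ∪ Parcel B) ∩ Parcel C| = 68.89.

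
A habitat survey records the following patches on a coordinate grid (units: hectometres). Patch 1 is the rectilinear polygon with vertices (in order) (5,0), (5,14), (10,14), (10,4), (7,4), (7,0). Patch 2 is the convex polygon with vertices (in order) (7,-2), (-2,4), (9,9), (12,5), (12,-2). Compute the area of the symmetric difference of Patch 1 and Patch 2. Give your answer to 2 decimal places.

|Patch 1| = 58, |Patch 2| = 93.5, |Patch 1∩Patch 2| = 28.697.
|Patch 1 △ Patch 2| = |Patch 1| + |Patch 2| − 2·|Patch 1∩Patch 2| = 58 + 93.5 − 57.3939 = 94.11.

94.11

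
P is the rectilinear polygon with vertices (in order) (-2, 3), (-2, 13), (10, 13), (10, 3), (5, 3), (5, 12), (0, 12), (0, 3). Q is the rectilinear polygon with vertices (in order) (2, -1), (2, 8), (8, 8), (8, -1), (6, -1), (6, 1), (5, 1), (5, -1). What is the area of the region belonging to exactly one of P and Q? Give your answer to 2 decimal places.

|P| = 75, |Q| = 52, |P∩Q| = 15.
|P △ Q| = |P| + |Q| − 2·|P∩Q| = 75 + 52 − 30 = 97.00.

97.00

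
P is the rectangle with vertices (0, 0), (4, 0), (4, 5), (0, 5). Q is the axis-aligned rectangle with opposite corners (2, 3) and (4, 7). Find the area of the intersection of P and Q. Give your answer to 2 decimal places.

4.00

|P∩Q|: x∈[2,4], y∈[3,5] → 2·2 = 4.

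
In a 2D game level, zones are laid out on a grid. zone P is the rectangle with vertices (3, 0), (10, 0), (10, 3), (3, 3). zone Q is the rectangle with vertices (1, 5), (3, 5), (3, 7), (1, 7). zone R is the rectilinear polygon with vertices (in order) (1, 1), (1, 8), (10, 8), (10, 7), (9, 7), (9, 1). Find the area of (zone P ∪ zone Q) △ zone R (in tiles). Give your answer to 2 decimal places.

50.00

|zone P ∪ zone Q| = 25.
|(zone P ∪ zone Q) ∩ zone R| = 16.
|(zone P ∪ zone Q) △ zone R| = 25 + 57 − 32 = 50.00.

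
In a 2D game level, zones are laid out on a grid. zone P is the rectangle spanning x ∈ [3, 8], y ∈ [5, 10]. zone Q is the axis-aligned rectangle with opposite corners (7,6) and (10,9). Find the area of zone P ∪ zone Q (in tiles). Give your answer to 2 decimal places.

31.00

By inclusion–exclusion:
Individual areas: |zone P| = 25, |zone Q| = 9.
|zone P∩zone Q|: x∈[7,8], y∈[6,9] → 1·3 = 3.
|zone P ∪ zone Q| = 34 − 3 = 31.00.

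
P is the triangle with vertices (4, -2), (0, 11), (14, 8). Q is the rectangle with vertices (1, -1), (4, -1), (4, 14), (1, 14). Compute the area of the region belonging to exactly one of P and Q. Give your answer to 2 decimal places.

|P| = 85, |Q| = 45, |P∩Q| = 22.614.
|P △ Q| = |P| + |Q| − 2·|P∩Q| = 85 + 45 − 45.228 = 84.77.

84.77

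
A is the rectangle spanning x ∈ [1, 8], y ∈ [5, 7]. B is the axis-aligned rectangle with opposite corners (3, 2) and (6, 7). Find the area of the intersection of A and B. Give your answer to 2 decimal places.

6.00

|A∩B|: x∈[3,6], y∈[5,7] → 3·2 = 6.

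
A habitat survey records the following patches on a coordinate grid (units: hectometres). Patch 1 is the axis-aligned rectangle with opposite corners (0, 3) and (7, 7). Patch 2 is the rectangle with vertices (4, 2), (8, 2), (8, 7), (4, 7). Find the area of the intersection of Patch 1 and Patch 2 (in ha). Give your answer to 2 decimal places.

12.00

|Patch 1∩Patch 2|: x∈[4,7], y∈[3,7] → 3·4 = 12.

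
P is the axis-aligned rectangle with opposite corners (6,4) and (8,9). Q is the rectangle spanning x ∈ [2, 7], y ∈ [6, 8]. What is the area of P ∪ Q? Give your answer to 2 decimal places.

By inclusion–exclusion:
Individual areas: |P| = 10, |Q| = 10.
|P∩Q|: x∈[6,7], y∈[6,8] → 1·2 = 2.
|P ∪ Q| = 20 − 2 = 18.00.

18.00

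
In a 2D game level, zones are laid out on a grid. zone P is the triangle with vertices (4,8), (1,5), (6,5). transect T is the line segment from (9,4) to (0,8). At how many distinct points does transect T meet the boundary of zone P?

The segment meets the boundary at (2.769,6.769), (5.684,5.474).

2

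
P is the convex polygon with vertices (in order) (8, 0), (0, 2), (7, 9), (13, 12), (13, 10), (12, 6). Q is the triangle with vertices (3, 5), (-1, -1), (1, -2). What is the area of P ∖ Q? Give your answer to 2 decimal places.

71.36

|P| = 73.5, |P∩Q| = 2.1429.
|P ∖ Q| = |P| − |P∩Q| = 73.5 − 2.1429 = 71.36.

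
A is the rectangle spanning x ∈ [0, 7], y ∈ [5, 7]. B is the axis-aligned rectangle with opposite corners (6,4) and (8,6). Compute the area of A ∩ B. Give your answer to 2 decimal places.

1.00

|A∩B|: x∈[6,7], y∈[5,6] → 1·1 = 1.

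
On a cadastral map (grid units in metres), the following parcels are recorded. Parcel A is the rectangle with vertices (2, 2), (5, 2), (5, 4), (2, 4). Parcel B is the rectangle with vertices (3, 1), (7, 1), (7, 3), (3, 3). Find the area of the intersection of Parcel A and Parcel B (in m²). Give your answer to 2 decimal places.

|Parcel A∩Parcel B|: x∈[3,5], y∈[2,3] → 2·1 = 2.

2.00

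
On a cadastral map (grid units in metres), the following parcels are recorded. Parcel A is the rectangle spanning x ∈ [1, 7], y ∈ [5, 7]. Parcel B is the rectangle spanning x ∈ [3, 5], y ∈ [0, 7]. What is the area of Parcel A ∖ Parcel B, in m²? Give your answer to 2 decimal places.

|Parcel A∩Parcel B|: x∈[3,5], y∈[5,7] → 2·2 = 4.
|Parcel A| = 12.
|Parcel A ∖ Parcel B| = |Parcel A| − |Parcel A∩Parcel B| = 12 − 4 = 8.00.

8.00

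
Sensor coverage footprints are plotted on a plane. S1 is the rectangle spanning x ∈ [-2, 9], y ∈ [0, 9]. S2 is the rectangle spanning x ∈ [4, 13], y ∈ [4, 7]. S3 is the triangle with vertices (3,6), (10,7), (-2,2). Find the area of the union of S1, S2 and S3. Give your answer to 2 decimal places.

111.00

By inclusion–exclusion:
Individual areas: |S1| = 99, |S2| = 27, |S3| = 11.5.
|S1∩S2|: x∈[4,9], y∈[4,7] → 5·3 = 15.
|S1∩S3| = 11.3631.
|S2∩S3| = 4.9286.
|S1∩S2∩S3| = 4.7917.
|S1 ∪ S2 ∪ S3| = 137.5 − 31.2917 + 4.7917 = 111.00.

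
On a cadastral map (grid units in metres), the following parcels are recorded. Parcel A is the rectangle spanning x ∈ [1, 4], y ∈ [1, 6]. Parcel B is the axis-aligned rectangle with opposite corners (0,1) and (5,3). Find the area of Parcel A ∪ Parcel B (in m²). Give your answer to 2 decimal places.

19.00

By inclusion–exclusion:
Individual areas: |Parcel A| = 15, |Parcel B| = 10.
|Parcel A∩Parcel B|: x∈[1,4], y∈[1,3] → 3·2 = 6.
|Parcel A ∪ Parcel B| = 25 − 6 = 19.00.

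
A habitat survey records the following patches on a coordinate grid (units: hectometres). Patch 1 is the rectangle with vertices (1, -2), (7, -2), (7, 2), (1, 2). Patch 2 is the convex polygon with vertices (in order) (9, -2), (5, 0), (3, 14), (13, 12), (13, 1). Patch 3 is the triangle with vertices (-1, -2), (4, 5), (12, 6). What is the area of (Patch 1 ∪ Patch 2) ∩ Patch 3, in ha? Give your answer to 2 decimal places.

The region (Patch 1 ∪ Patch 2) ∩ Patch 3 is the polygon with vertices (1,0.8), (1.857,2), (4.714,2), (4.281,5.035), (12,6), (1,-0.769).
By the shoelace formula its area is 19.21.

19.21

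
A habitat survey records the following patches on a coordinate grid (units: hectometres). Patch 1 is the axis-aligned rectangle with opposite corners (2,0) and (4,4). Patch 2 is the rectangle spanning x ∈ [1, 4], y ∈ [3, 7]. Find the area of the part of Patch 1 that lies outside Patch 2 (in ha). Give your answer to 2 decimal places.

6.00

|Patch 1∩Patch 2|: x∈[2,4], y∈[3,4] → 2·1 = 2.
|Patch 1| = 8.
|Patch 1 ∖ Patch 2| = |Patch 1| − |Patch 1∩Patch 2| = 8 − 2 = 6.00.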